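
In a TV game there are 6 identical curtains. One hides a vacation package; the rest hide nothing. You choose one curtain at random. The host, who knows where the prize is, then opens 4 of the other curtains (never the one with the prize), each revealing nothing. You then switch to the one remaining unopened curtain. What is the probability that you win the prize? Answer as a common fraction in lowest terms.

5/6

Your original curtain holds the prize with probability 1/6, so the other 5 collectively hold it with probability 5/6.
The host can always find 4 empty curtains to open, so the reveals don't change that 5/6; it is now spread over the 1 remaining unopened curtain.
P(win by switching) = (5/6) · (1/1) = 5/6.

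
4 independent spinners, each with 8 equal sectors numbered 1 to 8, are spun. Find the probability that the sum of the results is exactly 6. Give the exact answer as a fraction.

There are 8^4 = 4096 equally likely outcomes.
The number of ordered 4-tuples from {1,…,8} summing to 6 is 10.
P(sum = 6) = 10/4096 = 5/2048.

5/2048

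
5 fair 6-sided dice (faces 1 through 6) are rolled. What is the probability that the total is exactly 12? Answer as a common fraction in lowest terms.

305/7776

There are 6^5 = 7776 equally likely outcomes.
The number of ordered 5-tuples from {1,…,6} summing to 12 is 305.
P(sum = 12) = 305/7776.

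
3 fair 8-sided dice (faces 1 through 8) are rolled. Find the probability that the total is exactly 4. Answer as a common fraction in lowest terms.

3/512

There are 8^3 = 512 equally likely outcomes.
The number of ordered 3-tuples from {1,…,8} summing to 4 is 3.
P(sum = 4) = 3/512.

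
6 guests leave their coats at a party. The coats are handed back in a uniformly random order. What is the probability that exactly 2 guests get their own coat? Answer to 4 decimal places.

0.1875

Choose which 2 of the 6 are fixed: C(6,2) = 15 ways.
The remaining 4 must have no fixed point: D(4) = 9.
P = 15·9/720 = 3/16 ≈ 0.1875.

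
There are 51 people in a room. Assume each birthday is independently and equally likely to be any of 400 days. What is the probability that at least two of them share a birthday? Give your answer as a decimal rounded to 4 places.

It's easier to compute the probability that all 51 are distinct.
P(all distinct) = 400/400 · 399/400 · ··· · 350/400 ≈ 0.0358.
So the probability of at least one match is 1 − 0.0358 = 0.9642.

0.9642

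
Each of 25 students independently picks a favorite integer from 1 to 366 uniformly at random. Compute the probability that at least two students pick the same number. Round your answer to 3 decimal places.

0.568

It's easier to compute the probability that all 25 are distinct.
P(all distinct) = 366/366 · 365/366 · ··· · 342/366 ≈ 0.432.
So the probability of at least one match is 1 − 0.432 = 0.568.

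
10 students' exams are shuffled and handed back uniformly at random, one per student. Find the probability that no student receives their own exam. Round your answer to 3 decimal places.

0.368

This is the derangement probability: permutations of 10 with no fixed point.
D(10) = 10! · (1 − 1/1! + 1/2! − ··· + (−1)^10/10!) = 1334961.
P = 1334961/3628800 = 16481/44800 ≈ 0.368.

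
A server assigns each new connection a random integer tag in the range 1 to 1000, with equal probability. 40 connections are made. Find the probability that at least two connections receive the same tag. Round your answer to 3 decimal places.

0.546

It's easier to compute the probability that all 40 are distinct.
P(all distinct) = 1000/1000 · 999/1000 · ··· · 961/1000 ≈ 0.454.
So the probability of at least one match is 1 − 0.454 = 0.546.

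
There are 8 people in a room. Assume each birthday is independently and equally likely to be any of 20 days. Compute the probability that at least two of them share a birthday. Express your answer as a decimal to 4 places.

0.8016

It's easier to compute the probability that all 8 are distinct.
P(all distinct) = 20/20 · 19/20 · ··· · 13/20 ≈ 0.1984.
So the probability of at least one match is 1 − 0.1984 = 0.8016.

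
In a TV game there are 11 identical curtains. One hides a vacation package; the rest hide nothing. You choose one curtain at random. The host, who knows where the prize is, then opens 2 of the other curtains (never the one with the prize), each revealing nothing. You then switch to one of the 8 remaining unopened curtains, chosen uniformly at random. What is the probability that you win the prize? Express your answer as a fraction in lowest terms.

5/44

Your original curtain holds the prize with probability 1/11, so the other 10 collectively hold it with probability 10/11.
The host can always find 2 empty curtains to open, so the reveals don't change that 10/11; it is now spread over the 8 remaining unopened curtains.
P(win by switching) = (10/11) · (1/8) = 5/44.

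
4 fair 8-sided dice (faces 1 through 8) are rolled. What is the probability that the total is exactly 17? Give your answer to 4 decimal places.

0.0820

There are 8^4 = 4096 equally likely outcomes.
The number of ordered 4-tuples from {1,…,8} summing to 17 is 336.
P(sum = 17) = 336/4096 = 21/256 ≈ 0.0820.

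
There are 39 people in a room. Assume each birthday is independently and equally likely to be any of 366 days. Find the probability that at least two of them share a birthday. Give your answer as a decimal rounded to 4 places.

It's easier to compute the probability that all 39 are distinct.
P(all distinct) = 366/366 · 365/366 · ··· · 328/366 ≈ 0.1225.
So the probability of at least one match is 1 − 0.1225 = 0.8775.

0.8775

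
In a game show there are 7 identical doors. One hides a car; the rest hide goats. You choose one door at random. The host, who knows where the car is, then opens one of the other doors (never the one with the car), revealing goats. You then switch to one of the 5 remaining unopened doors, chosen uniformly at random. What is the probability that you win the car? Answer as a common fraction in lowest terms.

Your original door holds the car with probability 1/7, so the other 6 collectively hold it with probability 6/7.
The host can always find an empty door to open, so this doesn't change that 6/7; it is now spread over the 5 remaining unopened doors.
P(win by switching) = (6/7) · (1/5) = 6/35.

6/35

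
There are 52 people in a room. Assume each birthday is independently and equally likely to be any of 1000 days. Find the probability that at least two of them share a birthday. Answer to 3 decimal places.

It's easier to compute the probability that all 52 are distinct.
P(all distinct) = 1000/1000 · 999/1000 · ··· · 949/1000 ≈ 0.259.
So the probability of at least one match is 1 − 0.259 = 0.741.

0.741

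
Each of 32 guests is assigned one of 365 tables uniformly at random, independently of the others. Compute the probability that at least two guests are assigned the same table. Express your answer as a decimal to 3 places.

It's easier to compute the probability that all 32 are distinct.
P(all distinct) = 365/365 · 364/365 · ··· · 334/365 ≈ 0.247.
So the probability of at least one match is 1 − 0.247 = 0.753.

0.753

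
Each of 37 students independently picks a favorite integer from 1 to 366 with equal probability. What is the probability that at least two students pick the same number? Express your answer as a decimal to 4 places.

0.8479

It's easier to compute the probability that all 37 are distinct.
P(all distinct) = 366/366 · 365/366 · ··· · 330/366 ≈ 0.1521.
So the probability of at least one match is 1 − 0.1521 = 0.8479.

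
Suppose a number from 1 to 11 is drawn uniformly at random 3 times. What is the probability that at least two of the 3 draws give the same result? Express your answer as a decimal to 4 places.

0.2562

P(all 3 different) = 11/11 · 10/11 · ··· · 9/11 ≈ 0.7438.
P(at least two equal) = 1 − 0.7438 = 0.2562.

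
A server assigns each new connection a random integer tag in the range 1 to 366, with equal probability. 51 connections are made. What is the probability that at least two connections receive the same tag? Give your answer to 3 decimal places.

It's easier to compute the probability that all 51 are distinct.
P(all distinct) = 366/366 · 365/366 · ··· · 316/366 ≈ 0.026.
So the probability of at least one match is 1 − 0.026 = 0.974.

0.974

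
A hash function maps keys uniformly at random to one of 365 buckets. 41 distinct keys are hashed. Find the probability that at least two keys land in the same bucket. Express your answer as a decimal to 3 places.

It's easier to compute the probability that all 41 are distinct.
P(all distinct) = 365/365 · 364/365 · ··· · 325/365 ≈ 0.097.
So the probability of at least one match is 1 − 0.097 = 0.903.

0.903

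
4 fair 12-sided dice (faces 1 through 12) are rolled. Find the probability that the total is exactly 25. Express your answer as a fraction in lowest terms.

There are 12^4 = 20736 equally likely outcomes.
The number of ordered 4-tuples from {1,…,12} summing to 25 is 1144.
P(sum = 25) = 1144/20736 = 143/2592.

143/2592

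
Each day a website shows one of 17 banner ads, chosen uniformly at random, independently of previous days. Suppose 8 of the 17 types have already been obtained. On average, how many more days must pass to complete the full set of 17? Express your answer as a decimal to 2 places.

Starting from 8 distinct types, each trial gives a new one with probability (17−i)/17 when i types are held, so the wait for the next new type is 17/(17−i).
E = 17/9 + 17/8 + 17/7 + 17/6 + 17/5 + 17/4 + 17/3 + 17/2 + 17/1 = 121193/2520 ≈ 48.09.

48.09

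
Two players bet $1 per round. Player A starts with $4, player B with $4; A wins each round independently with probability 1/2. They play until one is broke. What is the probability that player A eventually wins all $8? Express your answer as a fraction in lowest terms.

1/2

With a fair step, P(i) = ½P(i−1) + ½P(i+1) with P(0)=0, P(8)=1 has the linear solution P(i) = i/8.
P(4) = 4/8 = 1/2.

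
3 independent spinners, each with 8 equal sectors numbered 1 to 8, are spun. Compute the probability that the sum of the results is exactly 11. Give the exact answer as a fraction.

21/256

There are 8^3 = 512 equally likely outcomes.
The number of ordered 3-tuples from {1,…,8} summing to 11 is 42.
P(sum = 11) = 42/512 = 21/256.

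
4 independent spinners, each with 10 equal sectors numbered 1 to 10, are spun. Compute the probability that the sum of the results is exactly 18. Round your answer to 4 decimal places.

0.0540

There are 10^4 = 10000 equally likely outcomes.
The number of ordered 4-tuples from {1,…,10} summing to 18 is 540.
P(sum = 18) = 540/10000 = 27/500 ≈ 0.0540.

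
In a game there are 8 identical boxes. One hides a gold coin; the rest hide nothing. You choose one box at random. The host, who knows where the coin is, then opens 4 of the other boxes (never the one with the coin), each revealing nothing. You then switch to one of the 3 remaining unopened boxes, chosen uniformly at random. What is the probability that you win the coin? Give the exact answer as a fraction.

Your original box holds the coin with probability 1/8, so the other 7 collectively hold it with probability 7/8.
The host can always find 4 empty boxes to open, so the reveals don't change that 7/8; it is now spread over the 3 remaining unopened boxes.
P(win by switching) = (7/8) · (1/3) = 7/24.

7/24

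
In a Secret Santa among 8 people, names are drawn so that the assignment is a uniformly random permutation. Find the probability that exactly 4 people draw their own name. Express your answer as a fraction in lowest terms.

1/64

Choose which 4 of the 8 are fixed: C(8,4) = 70 ways.
The remaining 4 must have no fixed point: D(4) = 9.
P = 70·9/40320 = 1/64.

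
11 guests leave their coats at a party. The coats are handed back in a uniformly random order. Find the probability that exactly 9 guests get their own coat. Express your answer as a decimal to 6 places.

Choose which 9 of the 11 are fixed: C(11,9) = 55 ways.
The remaining 2 must have no fixed point: D(2) = 1.
P = 55·1/39916800 = 1/725760 ≈ 0.000001.

0.000001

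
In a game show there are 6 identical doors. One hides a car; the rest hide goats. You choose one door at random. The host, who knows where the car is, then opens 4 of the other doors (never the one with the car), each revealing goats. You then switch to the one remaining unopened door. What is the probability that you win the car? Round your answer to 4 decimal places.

0.8333

Your original door holds the car with probability 1/6, so the other 5 collectively hold it with probability 5/6.
The host can always find 4 empty doors to open, so the reveals don't change that 5/6; it is now spread over the 1 remaining unopened door.
P(win by switching) = (5/6) · (1/1) = 5/6 ≈ 0.8333.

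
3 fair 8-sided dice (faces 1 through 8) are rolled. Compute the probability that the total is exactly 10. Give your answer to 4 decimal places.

There are 8^3 = 512 equally likely outcomes.
The number of ordered 3-tuples from {1,…,8} summing to 10 is 36.
P(sum = 10) = 36/512 = 9/128 ≈ 0.0703.

0.0703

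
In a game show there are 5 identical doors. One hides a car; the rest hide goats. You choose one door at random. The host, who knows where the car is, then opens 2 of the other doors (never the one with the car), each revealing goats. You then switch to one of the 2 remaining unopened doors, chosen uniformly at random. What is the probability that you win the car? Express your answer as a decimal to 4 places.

Your original door holds the car with probability 1/5, so the other 4 collectively hold it with probability 4/5.
The host can always find 2 empty doors to open, so the reveals don't change that 4/5; it is now spread over the 2 remaining unopened doors.
P(win by switching) = (4/5) · (1/2) = 2/5 ≈ 0.4000.

0.4000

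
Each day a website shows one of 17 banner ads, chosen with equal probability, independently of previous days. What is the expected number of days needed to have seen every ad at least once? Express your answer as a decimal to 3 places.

58.472

After i distinct types are collected, each trial gives a new one with probability (17−i)/17, so the expected wait for the next new type is 17/(17−i).
E = 17/17 + 17/16 + 17/15 + 17/14 + 17/13 + 17/12 + 17/11 + 17/10 + 17/9 + 17/8 + 17/7 + 17/6 + 17/5 + 17/4 + 17/3 + 17/2 + 17/1 = 42142223/720720 ≈ 58.472.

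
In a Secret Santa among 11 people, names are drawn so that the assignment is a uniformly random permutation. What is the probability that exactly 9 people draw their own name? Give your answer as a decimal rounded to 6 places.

Choose which 9 of the 11 are fixed: C(11,9) = 55 ways.
The remaining 2 must have no fixed point: D(2) = 1.
P = 55·1/39916800 = 1/725760 ≈ 0.000001.

0.000001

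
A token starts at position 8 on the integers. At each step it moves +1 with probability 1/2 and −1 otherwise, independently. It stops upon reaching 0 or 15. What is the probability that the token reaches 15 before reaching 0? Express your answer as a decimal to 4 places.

With a fair step, P(i) = ½P(i−1) + ½P(i+1) with P(0)=0, P(15)=1 has the linear solution P(i) = i/15.
P(8) = 8/15 ≈ 0.5333.

0.5333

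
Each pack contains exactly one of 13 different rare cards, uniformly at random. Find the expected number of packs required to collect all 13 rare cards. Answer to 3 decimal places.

After i distinct types are collected, each trial gives a new one with probability (13−i)/13, so the expected wait for the next new type is 13/(13−i).
E = 13/13 + 13/12 + 13/11 + 13/10 + 13/9 + 13/8 + 13/7 + 13/6 + 13/5 + 13/4 + 13/3 + 13/2 + 13/1 = 1145993/27720 ≈ 41.342.

41.342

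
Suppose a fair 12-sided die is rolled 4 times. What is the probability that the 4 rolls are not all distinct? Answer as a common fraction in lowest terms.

41/96

P(all 4 different) = 12/12 · 11/12 · ··· · 9/12 = 55/96.
P(at least two equal) = 1 − 55/96 = 41/96.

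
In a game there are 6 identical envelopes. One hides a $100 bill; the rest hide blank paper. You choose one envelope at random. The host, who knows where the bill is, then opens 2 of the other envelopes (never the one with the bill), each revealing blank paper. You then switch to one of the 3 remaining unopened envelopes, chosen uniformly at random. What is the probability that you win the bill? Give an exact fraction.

5/18

Your original envelope holds the bill with probability 1/6, so the other 5 collectively hold it with probability 5/6.
The host can always find 2 empty envelopes to open, so the reveals don't change that 5/6; it is now spread over the 3 remaining unopened envelopes.
P(win by switching) = (5/6) · (1/3) = 5/18.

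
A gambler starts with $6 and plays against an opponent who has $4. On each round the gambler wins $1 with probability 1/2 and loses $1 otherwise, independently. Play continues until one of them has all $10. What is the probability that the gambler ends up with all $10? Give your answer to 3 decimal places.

With a fair step, P(i) = ½P(i−1) + ½P(i+1) with P(0)=0, P(10)=1 has the linear solution P(i) = i/10.
P(6) = 6/10 = 3/5 ≈ 0.600.

0.600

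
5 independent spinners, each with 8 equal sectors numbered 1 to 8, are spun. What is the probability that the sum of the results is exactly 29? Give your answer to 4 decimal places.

There are 8^5 = 32768 equally likely outcomes.
The number of ordered 5-tuples from {1,…,8} summing to 29 is 1190.
P(sum = 29) = 1190/32768 = 595/16384 ≈ 0.0363.

0.0363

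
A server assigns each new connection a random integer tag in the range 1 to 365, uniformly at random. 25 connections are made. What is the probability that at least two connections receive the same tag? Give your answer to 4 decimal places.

0.5687

It's easier to compute the probability that all 25 are distinct.
P(all distinct) = 365/365 · 364/365 · ··· · 341/365 ≈ 0.4313.
So the probability of at least one match is 1 − 0.4313 = 0.5687.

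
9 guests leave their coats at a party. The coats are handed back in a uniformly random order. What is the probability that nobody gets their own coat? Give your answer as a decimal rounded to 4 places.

This is the derangement probability: permutations of 9 with no fixed point.
D(9) = 9! · (1 − 1/1! + 1/2! − ··· + (−1)^9/9!) = 133496.
P = 133496/362880 = 16687/45360 ≈ 0.3679.

0.3679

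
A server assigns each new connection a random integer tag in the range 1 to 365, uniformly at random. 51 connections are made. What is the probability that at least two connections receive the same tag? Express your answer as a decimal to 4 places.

It's easier to compute the probability that all 51 are distinct.
P(all distinct) = 365/365 · 364/365 · ··· · 315/365 ≈ 0.0256.
So the probability of at least one match is 1 − 0.0256 = 0.9744.

0.9744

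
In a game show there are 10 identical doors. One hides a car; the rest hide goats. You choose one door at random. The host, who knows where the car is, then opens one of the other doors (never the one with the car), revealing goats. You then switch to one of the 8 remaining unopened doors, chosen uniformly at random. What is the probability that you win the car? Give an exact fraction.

Your original door holds the car with probability 1/10, so the other 9 collectively hold it with probability 9/10.
The host can always find an empty door to open, so this doesn't change that 9/10; it is now spread over the 8 remaining unopened doors.
P(win by switching) = (9/10) · (1/8) = 9/80.

9/80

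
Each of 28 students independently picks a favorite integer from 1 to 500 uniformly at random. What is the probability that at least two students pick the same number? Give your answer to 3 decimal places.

0.537

It's easier to compute the probability that all 28 are distinct.
P(all distinct) = 500/500 · 499/500 · ··· · 473/500 ≈ 0.463.
So the probability of at least one match is 1 − 0.463 = 0.537.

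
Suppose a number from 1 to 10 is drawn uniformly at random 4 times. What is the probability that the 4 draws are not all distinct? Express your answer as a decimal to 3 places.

P(all 4 different) = 10/10 · 9/10 · ··· · 7/10 ≈ 0.504.
P(at least two equal) = 1 − 0.504 = 0.496.

0.496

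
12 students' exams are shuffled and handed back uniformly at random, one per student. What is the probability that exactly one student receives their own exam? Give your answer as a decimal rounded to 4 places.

Choose which one is fixed: C(12,1) = 12 ways.
The remaining 11 must have no fixed point: D(11) = 14684570.
P = 12·14684570/479001600 = 1468457/3991680 ≈ 0.3679.

0.3679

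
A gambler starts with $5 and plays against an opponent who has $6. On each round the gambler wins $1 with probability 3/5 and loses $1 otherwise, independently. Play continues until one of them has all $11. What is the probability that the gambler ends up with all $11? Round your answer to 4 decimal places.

Let r = q/p = (2/5)/(3/5) = 2/3. The recurrence P(i) = p·P(i+1) + q·P(i−1) with P(0)=0, P(11)=1 gives P(i) = (1 − r^i)/(1 − r^11).
P(5) = (1 − (2/3)^5) / (1 − (2/3)^11) = 153819/175099 ≈ 0.8785.

0.8785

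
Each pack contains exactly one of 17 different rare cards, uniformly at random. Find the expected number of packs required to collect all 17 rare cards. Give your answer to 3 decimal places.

58.472

After i distinct types are collected, each trial gives a new one with probability (17−i)/17, so the expected wait for the next new type is 17/(17−i).
E = 17/17 + 17/16 + 17/15 + 17/14 + 17/13 + 17/12 + 17/11 + 17/10 + 17/9 + 17/8 + 17/7 + 17/6 + 17/5 + 17/4 + 17/3 + 17/2 + 17/1 = 42142223/720720 ≈ 58.472.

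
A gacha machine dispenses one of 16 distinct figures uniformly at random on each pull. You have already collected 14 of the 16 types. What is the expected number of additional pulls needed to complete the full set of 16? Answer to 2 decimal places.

Starting from 14 distinct types, each trial gives a new one with probability (16−i)/16 when i types are held, so the wait for the next new type is 16/(16−i).
E = 16/2 + 16/1 = 24 ≈ 24.00.

24.00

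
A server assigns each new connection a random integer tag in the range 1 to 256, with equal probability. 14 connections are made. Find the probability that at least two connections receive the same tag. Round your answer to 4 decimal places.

It's easier to compute the probability that all 14 are distinct.
P(all distinct) = 256/256 · 255/256 · ··· · 243/256 ≈ 0.6964.
So the probability of at least one match is 1 − 0.6964 = 0.3036.

0.3036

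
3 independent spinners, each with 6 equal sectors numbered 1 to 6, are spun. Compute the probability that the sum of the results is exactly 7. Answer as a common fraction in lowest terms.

There are 6^3 = 216 equally likely outcomes.
The number of ordered 3-tuples from {1,…,6} summing to 7 is 15.
P(sum = 7) = 15/216 = 5/72.

5/72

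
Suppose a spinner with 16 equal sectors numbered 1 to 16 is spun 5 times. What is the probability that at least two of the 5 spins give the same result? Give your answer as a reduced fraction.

P(all 5 different) = 16/16 · 15/16 · ··· · 12/16 = 4095/8192.
P(at least two equal) = 1 − 4095/8192 = 4097/8192.

4097/8192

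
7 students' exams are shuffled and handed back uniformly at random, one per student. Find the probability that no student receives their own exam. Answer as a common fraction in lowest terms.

This is the derangement probability: permutations of 7 with no fixed point.
D(7) = 7! · (1 − 1/1! + 1/2! − ··· + (−1)^7/7!) = 1854.
P = 1854/5040 = 103/280.

103/280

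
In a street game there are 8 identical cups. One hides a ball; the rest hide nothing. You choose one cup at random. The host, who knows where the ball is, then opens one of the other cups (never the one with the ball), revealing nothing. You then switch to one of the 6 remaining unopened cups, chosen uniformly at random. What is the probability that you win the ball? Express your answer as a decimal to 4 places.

0.1458

Your original cup holds the ball with probability 1/8, so the other 7 collectively hold it with probability 7/8.
The host can always find an empty cup to open, so this doesn't change that 7/8; it is now spread over the 6 remaining unopened cups.
P(win by switching) = (7/8) · (1/6) = 7/48 ≈ 0.1458.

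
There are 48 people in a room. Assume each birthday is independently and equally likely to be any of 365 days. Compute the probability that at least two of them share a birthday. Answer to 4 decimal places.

It's easier to compute the probability that all 48 are distinct.
P(all distinct) = 365/365 · 364/365 · ··· · 318/365 ≈ 0.0394.
So the probability of at least one match is 1 − 0.0394 = 0.9606.

0.9606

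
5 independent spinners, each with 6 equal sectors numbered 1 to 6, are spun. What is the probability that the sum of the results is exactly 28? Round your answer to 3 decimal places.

0.002

There are 6^5 = 7776 equally likely outcomes.
The number of ordered 5-tuples from {1,…,6} summing to 28 is 15.
P(sum = 28) = 15/7776 = 5/2592 ≈ 0.002.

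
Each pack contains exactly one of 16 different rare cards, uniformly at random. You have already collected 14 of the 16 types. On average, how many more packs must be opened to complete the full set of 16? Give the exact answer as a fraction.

24

Starting from 14 distinct types, each trial gives a new one with probability (16−i)/16 when i types are held, so the wait for the next new type is 16/(16−i).
E = 16/2 + 16/1 = 24.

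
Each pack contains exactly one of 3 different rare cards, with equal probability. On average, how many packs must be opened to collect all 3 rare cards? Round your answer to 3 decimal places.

5.500

After i distinct types are collected, each trial gives a new one with probability (3−i)/3, so the expected wait for the next new type is 3/(3−i).
E = 3/3 + 3/2 + 3/1 = 11/2 ≈ 5.500.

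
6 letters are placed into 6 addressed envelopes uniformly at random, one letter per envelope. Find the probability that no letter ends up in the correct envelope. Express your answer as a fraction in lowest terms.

This is the derangement probability: permutations of 6 with no fixed point.
D(6) = 6! · (1 − 1/1! + 1/2! − ··· + (−1)^6/6!) = 265.
P = 265/720 = 53/144.

53/144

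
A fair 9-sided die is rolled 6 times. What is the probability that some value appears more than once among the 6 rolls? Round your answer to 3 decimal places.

P(all 6 different) = 9/9 · 8/9 · ··· · 4/9 ≈ 0.114.
P(at least two equal) = 1 − 0.114 = 0.886.

0.886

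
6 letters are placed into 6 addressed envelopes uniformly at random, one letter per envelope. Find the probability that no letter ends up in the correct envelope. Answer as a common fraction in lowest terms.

53/144

This is the derangement probability: permutations of 6 with no fixed point.
D(6) = 6! · (1 − 1/1! + 1/2! − ··· + (−1)^6/6!) = 265.
P = 265/720 = 53/144.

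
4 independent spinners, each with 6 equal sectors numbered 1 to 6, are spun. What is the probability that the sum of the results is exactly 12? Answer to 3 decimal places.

There are 6^4 = 1296 equally likely outcomes.
The number of ordered 4-tuples from {1,…,6} summing to 12 is 125.
P(sum = 12) = 125/1296 ≈ 0.096.

0.096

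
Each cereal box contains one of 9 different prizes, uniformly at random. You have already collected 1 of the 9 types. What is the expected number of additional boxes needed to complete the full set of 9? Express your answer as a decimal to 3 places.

Starting from 1 distinct type, each trial gives a new one with probability (9−i)/9 when i types are held, so the wait for the next new type is 9/(9−i).
E = 9/8 + 9/7 + 9/6 + 9/5 + 9/4 + 9/3 + 9/2 + 9/1 = 6849/280 ≈ 24.461.

24.461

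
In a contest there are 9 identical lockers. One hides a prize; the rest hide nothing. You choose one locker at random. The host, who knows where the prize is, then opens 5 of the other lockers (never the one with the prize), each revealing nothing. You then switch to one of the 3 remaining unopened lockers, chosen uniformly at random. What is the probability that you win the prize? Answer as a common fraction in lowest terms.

8/27

Your original locker holds the prize with probability 1/9, so the other 8 collectively hold it with probability 8/9.
The host can always find 5 empty lockers to open, so the reveals don't change that 8/9; it is now spread over the 3 remaining unopened lockers.
P(win by switching) = (8/9) · (1/3) = 8/27.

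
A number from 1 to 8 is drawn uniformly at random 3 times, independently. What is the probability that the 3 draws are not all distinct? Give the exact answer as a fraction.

11/32

P(all 3 different) = 8/8 · 7/8 · ··· · 6/8 = 21/32.
P(at least two equal) = 1 − 21/32 = 11/32.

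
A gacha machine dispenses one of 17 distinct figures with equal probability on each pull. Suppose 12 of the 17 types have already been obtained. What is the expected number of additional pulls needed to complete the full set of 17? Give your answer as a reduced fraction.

2329/60

Starting from 12 distinct types, each trial gives a new one with probability (17−i)/17 when i types are held, so the wait for the next new type is 17/(17−i).
E = 17/5 + 17/4 + 17/3 + 17/2 + 17/1 = 2329/60.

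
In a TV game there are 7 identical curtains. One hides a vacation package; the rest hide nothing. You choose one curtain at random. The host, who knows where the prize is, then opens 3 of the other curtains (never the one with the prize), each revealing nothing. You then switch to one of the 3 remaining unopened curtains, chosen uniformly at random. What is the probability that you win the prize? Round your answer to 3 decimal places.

Your original curtain holds the prize with probability 1/7, so the other 6 collectively hold it with probability 6/7.
The host can always find 3 empty curtains to open, so the reveals don't change that 6/7; it is now spread over the 3 remaining unopened curtains.
P(win by switching) = (6/7) · (1/3) = 2/7 ≈ 0.286.

0.286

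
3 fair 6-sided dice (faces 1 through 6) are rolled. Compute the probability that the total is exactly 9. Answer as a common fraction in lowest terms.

25/216

There are 6^3 = 216 equally likely outcomes.
The number of ordered 3-tuples from {1,…,6} summing to 9 is 25.
P(sum = 9) = 25/216.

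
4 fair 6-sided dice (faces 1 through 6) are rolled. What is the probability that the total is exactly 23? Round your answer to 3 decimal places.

There are 6^4 = 1296 equally likely outcomes.
The number of ordered 4-tuples from {1,…,6} summing to 23 is 4.
P(sum = 23) = 4/1296 = 1/324 ≈ 0.003.

0.003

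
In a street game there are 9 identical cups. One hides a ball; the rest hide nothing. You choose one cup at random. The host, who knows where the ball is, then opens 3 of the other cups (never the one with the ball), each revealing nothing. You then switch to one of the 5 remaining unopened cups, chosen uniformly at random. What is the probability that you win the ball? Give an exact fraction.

8/45

Your original cup holds the ball with probability 1/9, so the other 8 collectively hold it with probability 8/9.
The host can always find 3 empty cups to open, so the reveals don't change that 8/9; it is now spread over the 5 remaining unopened cups.
P(win by switching) = (8/9) · (1/5) = 8/45.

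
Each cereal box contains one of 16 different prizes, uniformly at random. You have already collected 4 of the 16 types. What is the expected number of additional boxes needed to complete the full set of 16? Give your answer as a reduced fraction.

Starting from 4 distinct types, each trial gives a new one with probability (16−i)/16 when i types are held, so the wait for the next new type is 16/(16−i).
E = 16/12 + 16/11 + 16/10 + 16/9 + 16/8 + 16/7 + 16/6 + 16/5 + 16/4 + 16/3 + 16/2 + 16/1 = 172042/3465.

172042/3465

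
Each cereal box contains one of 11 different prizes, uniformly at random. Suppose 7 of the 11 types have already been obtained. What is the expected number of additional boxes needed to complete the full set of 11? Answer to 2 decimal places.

22.92

Starting from 7 distinct types, each trial gives a new one with probability (11−i)/11 when i types are held, so the wait for the next new type is 11/(11−i).
E = 11/4 + 11/3 + 11/2 + 11/1 = 275/12 ≈ 22.92.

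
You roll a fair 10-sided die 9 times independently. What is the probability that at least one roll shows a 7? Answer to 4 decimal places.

0.6126

P(no roll shows a 7) = (9/10)^9 ≈ 0.3874.
P(at least one) = 1 − 0.3874 = 0.6126.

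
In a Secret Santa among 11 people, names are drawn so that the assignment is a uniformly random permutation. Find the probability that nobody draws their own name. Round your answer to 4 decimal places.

0.3679

This is the derangement probability: permutations of 11 with no fixed point.
D(11) = 11! · (1 − 1/1! + 1/2! − ··· + (−1)^11/11!) = 14684570.
P = 14684570/39916800 = 1468457/3991680 ≈ 0.3679.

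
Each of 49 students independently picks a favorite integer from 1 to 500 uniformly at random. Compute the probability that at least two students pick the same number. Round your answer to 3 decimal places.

0.912

It's easier to compute the probability that all 49 are distinct.
P(all distinct) = 500/500 · 499/500 · ··· · 452/500 ≈ 0.088.
So the probability of at least one match is 1 − 0.088 = 0.912.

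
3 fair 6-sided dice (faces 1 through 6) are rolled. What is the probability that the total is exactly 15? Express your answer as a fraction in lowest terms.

5/108

There are 6^3 = 216 equally likely outcomes.
The number of ordered 3-tuples from {1,…,6} summing to 15 is 10.
P(sum = 15) = 10/216 = 5/108.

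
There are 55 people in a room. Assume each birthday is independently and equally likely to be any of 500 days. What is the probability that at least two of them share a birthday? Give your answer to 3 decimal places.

0.954

It's easier to compute the probability that all 55 are distinct.
P(all distinct) = 500/500 · 499/500 · ··· · 446/500 ≈ 0.046.
So the probability of at least one match is 1 − 0.046 = 0.954.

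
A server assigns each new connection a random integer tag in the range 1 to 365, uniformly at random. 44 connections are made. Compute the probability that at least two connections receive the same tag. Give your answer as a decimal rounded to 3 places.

It's easier to compute the probability that all 44 are distinct.
P(all distinct) = 365/365 · 364/365 · ··· · 322/365 ≈ 0.067.
So the probability of at least one match is 1 − 0.067 = 0.933.

0.933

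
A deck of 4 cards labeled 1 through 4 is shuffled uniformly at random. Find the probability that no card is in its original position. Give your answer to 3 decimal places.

This is the derangement probability: permutations of 4 with no fixed point.
D(4) = 4! · (1 − 1/1! + 1/2! − ··· + (−1)^4/4!) = 9.
P = 9/24 = 3/8 ≈ 0.375.

0.375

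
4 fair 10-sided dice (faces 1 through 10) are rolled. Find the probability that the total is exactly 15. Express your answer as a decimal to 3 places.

0.035

There are 10^4 = 10000 equally likely outcomes.
The number of ordered 4-tuples from {1,…,10} summing to 15 is 348.
P(sum = 15) = 348/10000 = 87/2500 ≈ 0.035.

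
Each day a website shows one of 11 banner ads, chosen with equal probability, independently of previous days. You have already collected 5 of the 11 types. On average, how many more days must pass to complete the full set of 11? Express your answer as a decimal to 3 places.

26.950

Starting from 5 distinct types, each trial gives a new one with probability (11−i)/11 when i types are held, so the wait for the next new type is 11/(11−i).
E = 11/6 + 11/5 + 11/4 + 11/3 + 11/2 + 11/1 = 539/20 ≈ 26.950.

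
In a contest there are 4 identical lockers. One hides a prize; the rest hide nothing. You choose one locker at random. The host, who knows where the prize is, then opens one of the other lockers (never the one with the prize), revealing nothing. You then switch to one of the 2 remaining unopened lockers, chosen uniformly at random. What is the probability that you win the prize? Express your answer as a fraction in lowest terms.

Your original locker holds the prize with probability 1/4, so the other 3 collectively hold it with probability 3/4.
The host can always find an empty locker to open, so this doesn't change that 3/4; it is now spread over the 2 remaining unopened lockers.
P(win by switching) = (3/4) · (1/2) = 3/8.

3/8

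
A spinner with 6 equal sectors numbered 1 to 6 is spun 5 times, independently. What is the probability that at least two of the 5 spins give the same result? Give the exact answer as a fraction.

49/54

P(all 5 different) = 6/6 · 5/6 · ··· · 2/6 = 5/54.
P(at least two equal) = 1 − 5/54 = 49/54.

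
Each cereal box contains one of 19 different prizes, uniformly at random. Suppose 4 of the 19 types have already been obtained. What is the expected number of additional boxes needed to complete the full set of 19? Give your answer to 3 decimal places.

63.046

Starting from 4 distinct types, each trial gives a new one with probability (19−i)/19 when i types are held, so the wait for the next new type is 19/(19−i).
E = 19/15 + 19/14 + 19/13 + 19/12 + 19/11 + 19/10 + 19/9 + 19/8 + 19/7 + 19/6 + 19/5 + 19/4 + 19/3 + 19/2 + 19/1 = 22719383/360360 ≈ 63.046.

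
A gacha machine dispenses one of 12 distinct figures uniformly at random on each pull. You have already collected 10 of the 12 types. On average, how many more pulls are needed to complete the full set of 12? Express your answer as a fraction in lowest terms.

Starting from 10 distinct types, each trial gives a new one with probability (12−i)/12 when i types are held, so the wait for the next new type is 12/(12−i).
E = 12/2 + 12/1 = 18.

18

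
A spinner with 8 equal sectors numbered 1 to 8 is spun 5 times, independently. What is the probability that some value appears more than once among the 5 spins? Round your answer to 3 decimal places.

0.795

P(all 5 different) = 8/8 · 7/8 · ··· · 4/8 ≈ 0.205.
P(at least two equal) = 1 − 0.205 = 0.795.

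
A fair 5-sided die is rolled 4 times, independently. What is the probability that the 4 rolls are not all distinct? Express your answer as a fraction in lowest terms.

P(all 4 different) = 5/5 · 4/5 · ··· · 2/5 = 24/125.
P(at least two equal) = 1 − 24/125 = 101/125.

101/125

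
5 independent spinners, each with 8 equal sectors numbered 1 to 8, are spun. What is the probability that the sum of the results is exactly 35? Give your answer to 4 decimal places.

0.0038

There are 8^5 = 32768 equally likely outcomes.
The number of ordered 5-tuples from {1,…,8} summing to 35 is 126.
P(sum = 35) = 126/32768 = 63/16384 ≈ 0.0038.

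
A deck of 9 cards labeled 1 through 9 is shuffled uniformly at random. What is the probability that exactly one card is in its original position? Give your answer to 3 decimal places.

Choose which one is fixed: C(9,1) = 9 ways.
The remaining 8 must have no fixed point: D(8) = 14833.
P = 9·14833/362880 = 2119/5760 ≈ 0.368.

0.368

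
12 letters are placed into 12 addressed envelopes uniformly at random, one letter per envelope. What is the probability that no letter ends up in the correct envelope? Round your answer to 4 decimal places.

This is the derangement probability: permutations of 12 with no fixed point.
D(12) = 12! · (1 − 1/1! + 1/2! − ··· + (−1)^12/12!) = 176214841.
P = 176214841/479001600 = 16019531/43545600 ≈ 0.3679.

0.3679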